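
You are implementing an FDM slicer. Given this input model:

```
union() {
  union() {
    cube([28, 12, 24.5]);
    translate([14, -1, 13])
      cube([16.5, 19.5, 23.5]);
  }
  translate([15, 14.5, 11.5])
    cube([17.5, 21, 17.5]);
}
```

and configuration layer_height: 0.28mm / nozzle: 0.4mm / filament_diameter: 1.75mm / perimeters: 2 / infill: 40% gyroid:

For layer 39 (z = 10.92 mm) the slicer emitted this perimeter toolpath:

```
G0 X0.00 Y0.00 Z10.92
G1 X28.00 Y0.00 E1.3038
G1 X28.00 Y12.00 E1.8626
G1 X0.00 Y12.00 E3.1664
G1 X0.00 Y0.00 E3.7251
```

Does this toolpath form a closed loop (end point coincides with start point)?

yes

Start point (G0): (0.00, 0.00). End point (last G1): the path returns to the start — closed.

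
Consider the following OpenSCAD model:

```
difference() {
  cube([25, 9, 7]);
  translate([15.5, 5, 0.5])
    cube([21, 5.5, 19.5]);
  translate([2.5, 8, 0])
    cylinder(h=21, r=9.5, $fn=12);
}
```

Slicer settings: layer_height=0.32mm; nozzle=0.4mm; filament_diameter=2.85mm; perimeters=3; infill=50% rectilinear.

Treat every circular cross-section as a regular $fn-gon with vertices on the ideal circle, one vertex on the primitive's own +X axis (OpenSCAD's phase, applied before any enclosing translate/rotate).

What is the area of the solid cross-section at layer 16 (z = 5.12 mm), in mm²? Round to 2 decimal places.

91.57 mm²

At z = 5.12 mm: the cube (footprint 25×9) is included at this height (area 225.00 mm²); the 21×5.5 cube at (15.5, 5) contributes its full rectangle (area 115.50 mm²); the r=9.5 cylinder at (2.5, 8) gives a regular 12-gon of circumradius 9.5 (constant along its height) (area = (12/2)·9.500²·sin(360°/12) = 270.75 mm²); Subtracting the remaining from the first: starting from the 25×9 cube (225.00 mm²), the 21×5.5 cube at (15.5, 5) partially overlaps it — only the 38.00 mm² overlap (of its 115.50 mm²) is removed, clipping the outline; the r=9.5 cylinder at (2.5, 8) partially overlaps it — only the 95.43 mm² overlap (of its 270.75 mm²) is removed, clipping the outline — area = 91.57 mm². Overall, the cross-section is a single solid region. Net area = 91.57 mm².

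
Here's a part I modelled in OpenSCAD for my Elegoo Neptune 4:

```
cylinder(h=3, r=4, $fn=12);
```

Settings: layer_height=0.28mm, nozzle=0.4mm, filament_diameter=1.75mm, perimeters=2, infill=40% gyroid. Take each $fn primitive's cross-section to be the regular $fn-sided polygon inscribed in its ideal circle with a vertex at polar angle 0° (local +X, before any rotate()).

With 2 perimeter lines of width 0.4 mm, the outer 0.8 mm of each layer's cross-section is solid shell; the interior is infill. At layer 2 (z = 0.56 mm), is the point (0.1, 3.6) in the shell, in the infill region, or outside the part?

shell

At z = 0.56 mm: the cylinder: section is a regular 12-gon, circumradius r=4. Overall, the cross-section is a single solid region. The nearest boundary edge runs (2.00, 3.46)→(0.00, 4.00); distance from the point to it = 0.36 mm. The point is inside the cross-section, 0.36 mm from the nearest boundary — within the 0.8 mm shell band (2 × 0.4).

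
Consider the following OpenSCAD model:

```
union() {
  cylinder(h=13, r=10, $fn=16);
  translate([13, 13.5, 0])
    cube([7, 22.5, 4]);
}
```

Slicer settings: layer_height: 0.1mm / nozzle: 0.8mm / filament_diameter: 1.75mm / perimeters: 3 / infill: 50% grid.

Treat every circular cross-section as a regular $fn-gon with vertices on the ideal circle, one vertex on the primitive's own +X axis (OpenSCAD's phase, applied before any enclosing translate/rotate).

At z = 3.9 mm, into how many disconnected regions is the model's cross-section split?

2

At z = 3.9 mm: the cylinder: section is a regular 16-gon, circumradius r=10; the 7×22.5 cube at (13, 13.5) contributes its full rectangle; Taking the union: the 2 present regions are separate (no shared area or edge), so areas and boundary lengths simply add and each stays a separate island — 2 connected regions. The result has 2 disconnected regions.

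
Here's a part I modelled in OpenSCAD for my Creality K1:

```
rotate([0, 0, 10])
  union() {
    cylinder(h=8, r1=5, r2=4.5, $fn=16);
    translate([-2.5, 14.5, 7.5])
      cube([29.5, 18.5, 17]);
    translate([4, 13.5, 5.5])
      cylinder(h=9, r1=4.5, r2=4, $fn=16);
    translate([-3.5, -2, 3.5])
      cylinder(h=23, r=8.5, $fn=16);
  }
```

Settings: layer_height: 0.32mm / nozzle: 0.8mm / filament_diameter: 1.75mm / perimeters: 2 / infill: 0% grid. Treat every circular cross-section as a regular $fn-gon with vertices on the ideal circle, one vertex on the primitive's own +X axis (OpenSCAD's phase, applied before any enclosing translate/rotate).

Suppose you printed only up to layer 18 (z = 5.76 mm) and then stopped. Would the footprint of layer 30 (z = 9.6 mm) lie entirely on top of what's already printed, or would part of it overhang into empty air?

Compare the two slices. At z = 5.76: the cone: at t=0.720 of its height the radius interpolates to r₁+(r₂−r₁)t = 4.640, giving a regular 16-gon of that circumradius (area = (16/2)·4.640²·sin(360°/16) = 65.91 mm²); the cube at (-2.5, 14.5) does not reach this height (z outside [7.5, 24.5]); the cone at (4, 13.5) (r1=4.5→r2=4) has section circumradius 4.486 here — a regular 16-gon (area = (16/2)·4.486²·sin(360°/16) = 61.60 mm²); the cylinder at (-3.5, -2): section is a regular 16-gon, circumradius r=8.5 (area = (16/2)·8.500²·sin(360°/16) = 221.19 mm²); Merging all regions: the regions partially overlap — summed areas 348.70 mm² minus the doubly-counted overlap 65.30 mm² gives 283.40 mm² — area = 283.40 mm²; (whole slice rotated 10° about Z — lengths, areas and connectivity unchanged). At z = 9.6: the cone is absent (z outside [0, 8]); the cube at (-2.5, 14.5) is present — its section is the full 29.5×18.5 rectangle (area 545.75 mm²); the cone at (4, 13.5) (r1=4.5→r2=4) has section circumradius 4.272 here — a regular 16-gon (area = (16/2)·4.272²·sin(360°/16) = 55.88 mm²); the cylinder at (-3.5, -2): section is a regular 16-gon, circumradius r=8.5 (area = (16/2)·8.500²·sin(360°/16) = 221.19 mm²); Combining (union): the regions partially overlap — summed areas 822.82 mm² minus the doubly-counted overlap 19.59 mm² gives 803.23 mm² — area = 803.23 mm²; (whole slice rotated 10° about Z — lengths, areas and connectivity unchanged). Checking containment: at z = 9.6 the cross-section extends beyond the z = 5.76 cross-section by about 523.72 mm².

part overhangs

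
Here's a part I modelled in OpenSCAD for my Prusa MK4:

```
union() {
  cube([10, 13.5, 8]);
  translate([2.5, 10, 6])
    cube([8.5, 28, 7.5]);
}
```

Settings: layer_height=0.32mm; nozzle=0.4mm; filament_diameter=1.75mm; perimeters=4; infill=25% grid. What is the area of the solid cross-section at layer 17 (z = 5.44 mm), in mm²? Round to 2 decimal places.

135.00 mm²

At z = 5.44 mm: the cube (footprint 10×13.5) is included at this height (area 135.00 mm²); the cube at (2.5, 10) does not reach this height (z outside [6, 13.5]); Merging all regions: only the 10×13.5 cube is present, so the union is just that shape — area = 135.00 mm². Overall, the cross-section is a single solid region. Net area = 135.00 mm².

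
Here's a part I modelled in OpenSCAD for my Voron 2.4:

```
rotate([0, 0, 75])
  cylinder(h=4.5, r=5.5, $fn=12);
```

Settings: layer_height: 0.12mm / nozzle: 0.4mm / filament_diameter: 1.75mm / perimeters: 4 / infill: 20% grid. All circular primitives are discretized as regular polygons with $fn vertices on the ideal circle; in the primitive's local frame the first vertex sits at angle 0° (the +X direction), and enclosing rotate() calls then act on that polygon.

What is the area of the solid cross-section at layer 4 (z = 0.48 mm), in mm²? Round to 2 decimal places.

At z = 0.48 mm: the r=5.5 cylinder gives a regular 12-gon of circumradius 5.5 (constant along its height) (area = (12/2)·5.500²·sin(360°/12) = 90.75 mm²); (rotated 75° about Z; rotation is an isometry so areas/perimeters/island counts are preserved). Overall, the cross-section is a single solid region. Net area = 90.75 mm².

90.75 mm²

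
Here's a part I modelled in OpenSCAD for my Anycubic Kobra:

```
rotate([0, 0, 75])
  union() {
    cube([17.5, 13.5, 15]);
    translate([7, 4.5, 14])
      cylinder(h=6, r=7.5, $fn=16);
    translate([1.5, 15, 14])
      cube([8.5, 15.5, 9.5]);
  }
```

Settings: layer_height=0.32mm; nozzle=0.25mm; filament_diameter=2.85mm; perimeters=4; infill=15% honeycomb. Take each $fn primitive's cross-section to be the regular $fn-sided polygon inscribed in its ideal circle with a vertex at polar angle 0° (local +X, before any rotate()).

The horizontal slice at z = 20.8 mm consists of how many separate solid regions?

At z = 20.8 mm: the cube does not reach this height (z outside [0, 15]); the cylinder at (7, 4.5) does not reach this height (z outside [14, 20]); the cube at (1.5, 15) (footprint 8.5×15.5) is included at this height; Combining (union): only the 8.5×15.5 cube at (1.5, 15) is present, so the union is just that shape — 1 connected region; (rotated 75° about Z; rotation is an isometry so areas/perimeters/island counts are preserved). The result has 1 disconnected region.

1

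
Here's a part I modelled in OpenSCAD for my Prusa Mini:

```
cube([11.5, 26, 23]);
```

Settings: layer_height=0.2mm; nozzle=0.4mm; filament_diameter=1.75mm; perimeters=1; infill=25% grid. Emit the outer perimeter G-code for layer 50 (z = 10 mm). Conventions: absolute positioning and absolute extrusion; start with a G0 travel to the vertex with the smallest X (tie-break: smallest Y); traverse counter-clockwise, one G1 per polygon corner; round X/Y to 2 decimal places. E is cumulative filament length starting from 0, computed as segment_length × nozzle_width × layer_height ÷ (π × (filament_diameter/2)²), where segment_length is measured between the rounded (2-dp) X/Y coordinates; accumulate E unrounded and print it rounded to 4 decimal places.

At z = 10 mm: the cube (footprint 11.5×26) is included at this height. The outline is a single polygon with 4 vertices. Extrusion per mm of travel: 0.4 × 0.2 / (π × 0.875²) = 0.033260. Accumulating E over each segment gives final E = 2.4945.

G0 X0.00 Y0.00 Z10.00
G1 X11.50 Y0.00 E0.3825
G1 X11.50 Y26.00 E1.2473
G1 X0.00 Y26.00 E1.6297
G1 X0.00 Y0.00 E2.4945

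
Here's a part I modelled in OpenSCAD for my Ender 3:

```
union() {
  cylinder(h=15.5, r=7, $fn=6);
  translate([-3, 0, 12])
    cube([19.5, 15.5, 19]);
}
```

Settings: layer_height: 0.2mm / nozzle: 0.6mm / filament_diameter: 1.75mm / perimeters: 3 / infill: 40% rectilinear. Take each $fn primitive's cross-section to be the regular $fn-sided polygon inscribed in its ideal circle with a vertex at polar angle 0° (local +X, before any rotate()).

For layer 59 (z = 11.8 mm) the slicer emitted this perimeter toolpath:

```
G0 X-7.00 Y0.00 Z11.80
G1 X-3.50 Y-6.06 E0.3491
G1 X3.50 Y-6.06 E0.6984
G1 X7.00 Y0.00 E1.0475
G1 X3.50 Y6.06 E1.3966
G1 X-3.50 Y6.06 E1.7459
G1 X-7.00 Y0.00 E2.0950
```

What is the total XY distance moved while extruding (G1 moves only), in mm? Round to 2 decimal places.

Sum the Euclidean lengths of each G1 segment: total = 41.99 mm.

41.99 mm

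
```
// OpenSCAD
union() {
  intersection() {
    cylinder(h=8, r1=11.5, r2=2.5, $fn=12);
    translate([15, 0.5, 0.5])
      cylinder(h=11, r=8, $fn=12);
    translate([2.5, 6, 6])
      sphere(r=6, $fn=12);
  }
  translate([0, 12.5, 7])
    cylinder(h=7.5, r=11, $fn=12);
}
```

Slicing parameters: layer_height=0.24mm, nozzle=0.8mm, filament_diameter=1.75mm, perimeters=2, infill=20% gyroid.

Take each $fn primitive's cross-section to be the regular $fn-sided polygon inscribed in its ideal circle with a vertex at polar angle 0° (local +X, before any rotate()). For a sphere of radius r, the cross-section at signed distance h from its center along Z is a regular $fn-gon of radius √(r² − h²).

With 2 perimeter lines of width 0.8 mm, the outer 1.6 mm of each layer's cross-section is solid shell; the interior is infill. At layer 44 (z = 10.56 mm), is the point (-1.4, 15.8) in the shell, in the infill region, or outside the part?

At z = 10.56 mm: the cone is absent (z outside [0, 8]); the cylinder at (15, 0.5): section is a regular 12-gon, circumradius r=8; the r=6 sphere at (2.5, 6) contributes a regular 12-gon of circumradius √(6²−4.56²) = 3.900; Keeping only the common overlap: at least one operand is absent at this height, so nothing remains; the r=11 cylinder at (0, 12.5) gives a regular 12-gon of circumradius 11 (constant along its height); Merging all regions: only the r=11 cylinder at (0, 12.5) is present, so the union is just that shape — 1 connected region. Overall, the cross-section is a single solid region. The nearest boundary edge runs (0.00, 23.50)→(-5.50, 22.03); distance from the point to it = 7.08 mm. The point is inside the cross-section and 7.08 mm from the nearest boundary — more than the 1.6 mm shell width (2 × 0.8), so it's in the infill interior.

infill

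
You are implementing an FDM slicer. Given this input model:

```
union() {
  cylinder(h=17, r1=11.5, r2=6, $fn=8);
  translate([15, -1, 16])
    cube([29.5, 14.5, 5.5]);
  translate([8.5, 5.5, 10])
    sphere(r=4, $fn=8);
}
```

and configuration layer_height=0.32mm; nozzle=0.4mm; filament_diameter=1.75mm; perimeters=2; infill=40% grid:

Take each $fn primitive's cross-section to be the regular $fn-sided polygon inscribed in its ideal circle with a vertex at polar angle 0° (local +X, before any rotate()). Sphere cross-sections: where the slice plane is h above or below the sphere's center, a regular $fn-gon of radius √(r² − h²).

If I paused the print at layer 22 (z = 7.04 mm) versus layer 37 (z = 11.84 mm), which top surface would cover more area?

layer 22 (z = 7.04 mm)

Layer 22 (z = 7.04): the cone contributes a regular 8-gon of circumradius 9.222 (interpolated between r1=11.5 and r2=6 at t=0.414) (area = (8/2)·9.222²·sin(360°/8) = 240.56 mm²); the cube at (15, -1) is not intersected at this z (z outside [16, 21.5]); the sphere at (8.5, 5.5): section is a regular 8-gon, circumradius = √(r²−h²) = √(4²−2.96²) = 2.690 (area = (8/2)·2.690²·sin(360°/8) = 20.47 mm²); Combining (union): the regions partially overlap — summed areas 261.04 mm² minus the doubly-counted overlap 3.22 mm² gives 257.81 mm² — area = 257.81 mm². So its area = 257.81 mm². Layer 37 (z = 11.84): the cone contributes a regular 8-gon of circumradius 7.669 (interpolated between r1=11.5 and r2=6 at t=0.696) (area = (8/2)·7.669²·sin(360°/8) = 166.37 mm²); the cube at (15, -1) is absent (z outside [16, 21.5]); the r=4 sphere at (8.5, 5.5) slices to a regular 8-gon of circumradius 3.552 (√(r²−h²) with h=1.84 from center) (area = (8/2)·3.552²·sin(360°/8) = 35.68 mm²); Merging all regions: the regions partially overlap — summed areas 202.05 mm² minus the doubly-counted overlap 1.17 mm² gives 200.88 mm² — area = 200.88 mm². So its area = 200.88 mm². Layer 22 is larger (257.81 vs 200.88 mm²).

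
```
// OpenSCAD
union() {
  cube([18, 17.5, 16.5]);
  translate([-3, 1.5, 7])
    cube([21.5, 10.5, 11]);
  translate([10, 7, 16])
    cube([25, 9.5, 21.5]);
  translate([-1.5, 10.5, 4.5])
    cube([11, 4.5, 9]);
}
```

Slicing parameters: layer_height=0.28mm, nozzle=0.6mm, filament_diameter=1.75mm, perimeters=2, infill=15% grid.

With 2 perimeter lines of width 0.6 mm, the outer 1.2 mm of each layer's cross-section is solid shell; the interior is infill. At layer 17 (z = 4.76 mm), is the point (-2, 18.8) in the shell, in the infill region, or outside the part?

At z = 4.76 mm: the cube (footprint 18×17.5) is included at this height; the cube at (-3, 1.5) is absent (z outside [7, 18]); the cube at (10, 7) is not intersected at this z (z outside [16, 37.5]); the cube at (-1.5, 10.5) (footprint 11×4.5) is included at this height; Taking the union: the regions partially overlap (shared area 42.75 mm²), so overlapping operands fuse into one piece — 1 connected region. Overall, the cross-section is a single solid region. The nearest boundary edge runs (0.00, 17.50)→(18.00, 17.50); distance from the point to it = 2.39 mm. The point is not inside any of the regions above, so it lies outside the cross-section (2.39 mm from the nearest boundary).

outside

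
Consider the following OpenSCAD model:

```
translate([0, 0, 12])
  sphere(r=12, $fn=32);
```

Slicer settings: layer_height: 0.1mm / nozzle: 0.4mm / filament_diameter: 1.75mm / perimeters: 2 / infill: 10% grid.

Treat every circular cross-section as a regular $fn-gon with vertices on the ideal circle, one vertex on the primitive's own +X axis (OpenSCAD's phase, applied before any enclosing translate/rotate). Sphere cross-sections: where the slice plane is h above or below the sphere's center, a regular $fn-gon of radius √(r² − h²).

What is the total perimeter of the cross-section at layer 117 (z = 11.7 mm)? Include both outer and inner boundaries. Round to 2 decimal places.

75.25 mm

At z = 11.7 mm: the r=12 sphere slices to a regular 32-gon of circumradius 11.996 (√(r²−h²) with h=0.3 from center) (perimeter = 2·32·11.996·sin(180°/32) = 75.25 mm). Overall, the cross-section is a single solid region. Total boundary length (outer) = 75.25 mm.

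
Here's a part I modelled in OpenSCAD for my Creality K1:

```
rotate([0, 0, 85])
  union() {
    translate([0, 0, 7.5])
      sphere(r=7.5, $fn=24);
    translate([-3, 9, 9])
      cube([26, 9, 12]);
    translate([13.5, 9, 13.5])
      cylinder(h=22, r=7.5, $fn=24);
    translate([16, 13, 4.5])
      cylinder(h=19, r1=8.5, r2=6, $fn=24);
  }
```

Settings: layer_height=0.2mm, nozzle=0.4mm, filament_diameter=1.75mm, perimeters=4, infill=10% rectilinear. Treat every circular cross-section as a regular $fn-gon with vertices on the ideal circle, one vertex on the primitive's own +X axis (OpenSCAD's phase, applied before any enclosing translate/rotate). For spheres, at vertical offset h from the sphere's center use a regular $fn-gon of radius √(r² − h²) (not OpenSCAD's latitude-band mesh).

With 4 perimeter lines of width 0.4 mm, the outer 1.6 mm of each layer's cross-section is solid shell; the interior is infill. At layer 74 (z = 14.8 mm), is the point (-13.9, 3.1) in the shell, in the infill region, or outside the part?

At z = 14.8 mm: the r=7.5 sphere slices to a regular 24-gon of circumradius 1.720 (√(r²−h²) with h=7.3 from center); the cube at (-3, 9) is present — its section is the full 26×9 rectangle; the r=7.5 cylinder at (13.5, 9) contributes a regular 24-gon of circumradius 7.5; the cone at (16, 13): at t=0.542 of its height the radius interpolates to r₁+(r₂−r₁)t = 7.145, giving a regular 24-gon of that circumradius; Merging all regions: the regions partially overlap (shared area 230.53 mm²), so overlapping operands fuse into one piece — 2 connected regions; (whole slice rotated 85° about Z — lengths, areas and connectivity unchanged). Overall, the cross-section has 2 separate islands. Undo the 85° rotation: the query point maps to (1.877, 14.117) in the un-rotated model frame. The nearest boundary edge runs (-3.00, 18.00)→(10.91, 18.00); distance from the point to it = 3.88 mm. (Shell/infill is judged within the island containing the point — the largest one.) The point is inside the cross-section and 3.88 mm from the nearest boundary — more than the 1.6 mm shell width (4 × 0.4), so it's in the infill interior.

infill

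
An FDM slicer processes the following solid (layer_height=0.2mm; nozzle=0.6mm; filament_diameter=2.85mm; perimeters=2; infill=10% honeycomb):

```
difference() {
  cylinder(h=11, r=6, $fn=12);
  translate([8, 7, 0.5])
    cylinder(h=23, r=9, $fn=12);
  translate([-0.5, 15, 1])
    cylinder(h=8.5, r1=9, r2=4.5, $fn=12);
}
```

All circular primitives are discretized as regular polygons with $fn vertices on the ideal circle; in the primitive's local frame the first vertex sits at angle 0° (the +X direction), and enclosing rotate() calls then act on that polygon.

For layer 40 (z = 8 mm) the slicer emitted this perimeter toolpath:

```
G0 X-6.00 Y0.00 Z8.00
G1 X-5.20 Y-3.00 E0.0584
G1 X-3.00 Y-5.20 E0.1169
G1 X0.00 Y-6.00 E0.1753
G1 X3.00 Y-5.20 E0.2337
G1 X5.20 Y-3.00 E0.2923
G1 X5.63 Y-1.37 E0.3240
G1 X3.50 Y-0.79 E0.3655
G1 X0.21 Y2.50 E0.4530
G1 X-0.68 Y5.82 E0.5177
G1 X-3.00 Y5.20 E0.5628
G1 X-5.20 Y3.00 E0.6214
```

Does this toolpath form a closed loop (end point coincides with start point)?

Start point (G0): (-6.00, 0.00). End point (last G1): the path does not return to the start — open.

no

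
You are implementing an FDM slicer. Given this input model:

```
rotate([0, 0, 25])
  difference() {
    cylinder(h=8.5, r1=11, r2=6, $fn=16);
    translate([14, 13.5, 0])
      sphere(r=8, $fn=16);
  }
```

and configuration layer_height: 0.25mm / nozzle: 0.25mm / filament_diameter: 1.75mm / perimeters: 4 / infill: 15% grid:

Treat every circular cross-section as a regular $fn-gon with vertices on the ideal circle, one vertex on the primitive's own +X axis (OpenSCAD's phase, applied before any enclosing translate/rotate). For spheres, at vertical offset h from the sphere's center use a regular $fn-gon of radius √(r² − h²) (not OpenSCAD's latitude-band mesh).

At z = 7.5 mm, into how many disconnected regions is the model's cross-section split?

1

At z = 7.5 mm: the cone contributes a regular 16-gon of circumradius 6.588 (interpolated between r1=11 and r2=6 at t=0.882); the sphere at (14, 13.5): section is a regular 16-gon, circumradius = √(r²−h²) = √(8²−7.5²) = 2.784; After the difference (first − rest): starting from the cone, the r=8 sphere at (14, 13.5) misses the remaining region (no effect) — 1 connected region; (rotated 25° about Z; rotation is an isometry so areas/perimeters/island counts are preserved). The result has 1 disconnected region.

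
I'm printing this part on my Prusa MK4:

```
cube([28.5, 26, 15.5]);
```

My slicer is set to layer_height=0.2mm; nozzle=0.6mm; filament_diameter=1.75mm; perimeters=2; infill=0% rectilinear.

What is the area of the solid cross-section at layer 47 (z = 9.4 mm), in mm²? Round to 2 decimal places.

At z = 9.4 mm: the 28.5×26 cube contributes its full rectangle (area 741.00 mm²). Overall, the cross-section is a single solid region. Net area = 741.00 mm².

741.00 mm²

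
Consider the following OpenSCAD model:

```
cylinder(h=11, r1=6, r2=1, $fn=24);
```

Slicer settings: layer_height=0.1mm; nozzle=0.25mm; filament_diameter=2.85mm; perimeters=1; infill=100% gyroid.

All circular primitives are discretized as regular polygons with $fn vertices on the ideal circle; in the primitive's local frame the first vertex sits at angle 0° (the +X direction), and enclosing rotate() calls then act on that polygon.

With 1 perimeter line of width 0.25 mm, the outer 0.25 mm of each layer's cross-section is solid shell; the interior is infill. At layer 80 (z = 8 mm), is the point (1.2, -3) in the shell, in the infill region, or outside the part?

At z = 8 mm: the cone contributes a regular 24-gon of circumradius 2.364 (interpolated between r1=6 and r2=1 at t=0.727). Overall, the cross-section is a single solid region. The nearest boundary edge runs (0.61, -2.28)→(1.18, -2.05); distance from the point to it = 0.89 mm. The point is not inside any of the regions above, so it lies outside the cross-section (0.89 mm from the nearest boundary).

outside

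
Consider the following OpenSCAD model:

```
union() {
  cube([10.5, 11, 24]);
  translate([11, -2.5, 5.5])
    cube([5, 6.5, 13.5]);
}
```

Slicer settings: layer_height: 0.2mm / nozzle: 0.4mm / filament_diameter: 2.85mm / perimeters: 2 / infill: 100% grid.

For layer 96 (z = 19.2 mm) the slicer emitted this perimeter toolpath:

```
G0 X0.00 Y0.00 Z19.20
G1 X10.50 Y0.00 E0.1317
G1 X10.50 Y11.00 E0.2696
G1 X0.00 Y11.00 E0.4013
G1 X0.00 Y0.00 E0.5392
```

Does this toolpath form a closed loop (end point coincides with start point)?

Start point (G0): (0.00, 0.00). End point (last G1): the path returns to the start — closed.

yes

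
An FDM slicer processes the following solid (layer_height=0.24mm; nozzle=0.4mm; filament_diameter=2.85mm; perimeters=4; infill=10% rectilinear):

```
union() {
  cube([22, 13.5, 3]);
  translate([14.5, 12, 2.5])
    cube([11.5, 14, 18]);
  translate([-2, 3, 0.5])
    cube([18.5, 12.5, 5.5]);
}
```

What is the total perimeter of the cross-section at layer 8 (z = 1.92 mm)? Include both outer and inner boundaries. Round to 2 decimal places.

At z = 1.92 mm: the cube is present — its section is the full 22×13.5 rectangle (perimeter 71.00 mm); the cube at (14.5, 12) is absent (z outside [2.5, 20.5]); the 18.5×12.5 cube at (-2, 3) contributes its full rectangle (perimeter 62.00 mm); Merging all regions: the regions partially overlap (shared area 173.25 mm²), so the edge portions inside another operand are dropped and the merged outline is re-measured after clipping — boundary = 79.00 mm. Overall, the cross-section is a single solid region. Total boundary length (outer) = 79.00 mm.

79.00 mm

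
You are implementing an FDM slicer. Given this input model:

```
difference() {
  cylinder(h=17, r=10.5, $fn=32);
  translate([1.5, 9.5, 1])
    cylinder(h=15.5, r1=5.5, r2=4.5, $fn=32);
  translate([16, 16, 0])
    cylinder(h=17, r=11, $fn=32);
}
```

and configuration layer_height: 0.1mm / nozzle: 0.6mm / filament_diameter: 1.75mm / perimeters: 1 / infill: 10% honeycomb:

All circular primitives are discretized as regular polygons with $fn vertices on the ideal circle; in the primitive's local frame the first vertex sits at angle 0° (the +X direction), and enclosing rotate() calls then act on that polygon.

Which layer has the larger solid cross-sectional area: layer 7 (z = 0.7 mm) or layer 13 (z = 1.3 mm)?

layer 7 (z = 0.7 mm)

Layer 7 (z = 0.7): the r=10.5 cylinder contributes a regular 32-gon of circumradius 10.5 (area = (32/2)·10.500²·sin(360°/32) = 344.14 mm²); the cone at (1.5, 9.5) does not reach this height (z outside [1, 16.5]); the r=11 cylinder at (16, 16) gives a regular 32-gon of circumradius 11 (constant along its height) (area = (32/2)·11.000²·sin(360°/32) = 377.69 mm²); Subtracting the remaining from the first: starting from the r=10.5 cylinder (344.14 mm²), the r=11 cylinder at (16, 16) misses the remaining region (no effect) — area = 344.14 mm². So its area = 344.14 mm². Layer 13 (z = 1.3): the r=10.5 cylinder contributes a regular 32-gon of circumradius 10.5 (area = (32/2)·10.500²·sin(360°/32) = 344.14 mm²); the cone at (1.5, 9.5) contributes a regular 32-gon of circumradius 5.481 (interpolated between r1=5.5 and r2=4.5 at t=0.019) (area = (32/2)·5.481²·sin(360°/32) = 93.76 mm²); the cylinder at (16, 16): section is a regular 32-gon, circumradius r=11 (area = (32/2)·11.000²·sin(360°/32) = 377.69 mm²); Subtracting the remaining from the first: starting from the r=10.5 cylinder (344.14 mm²), the cone at (1.5, 9.5) partially overlaps it — only the 50.74 mm² overlap (of its 93.76 mm²) is removed, clipping the outline; the r=11 cylinder at (16, 16) misses the remaining region (no effect) — area = 293.40 mm². So its area = 293.40 mm². Layer 7 is larger (344.14 vs 293.40 mm²).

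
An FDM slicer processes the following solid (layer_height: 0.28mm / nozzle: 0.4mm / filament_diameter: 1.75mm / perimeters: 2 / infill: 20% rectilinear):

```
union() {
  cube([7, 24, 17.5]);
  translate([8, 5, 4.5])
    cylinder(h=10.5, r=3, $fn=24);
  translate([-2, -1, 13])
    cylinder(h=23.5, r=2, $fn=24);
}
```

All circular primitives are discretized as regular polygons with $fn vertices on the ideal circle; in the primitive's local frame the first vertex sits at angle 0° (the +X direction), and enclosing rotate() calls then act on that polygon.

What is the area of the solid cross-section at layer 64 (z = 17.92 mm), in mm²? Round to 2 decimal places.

12.42 mm²

At z = 17.92 mm: the cube is absent (z outside [0, 17.5]); the cylinder at (8, 5) does not reach this height (z outside [4.5, 15]); the cylinder at (-2, -1): section is a regular 24-gon, circumradius r=2 (area = (24/2)·2.000²·sin(360°/24) = 12.42 mm²); Merging all regions: only the r=2 cylinder at (-2, -1) is present, so the union is just that shape — area = 12.42 mm². Overall, the cross-section is a single solid region. Net area = 12.42 mm².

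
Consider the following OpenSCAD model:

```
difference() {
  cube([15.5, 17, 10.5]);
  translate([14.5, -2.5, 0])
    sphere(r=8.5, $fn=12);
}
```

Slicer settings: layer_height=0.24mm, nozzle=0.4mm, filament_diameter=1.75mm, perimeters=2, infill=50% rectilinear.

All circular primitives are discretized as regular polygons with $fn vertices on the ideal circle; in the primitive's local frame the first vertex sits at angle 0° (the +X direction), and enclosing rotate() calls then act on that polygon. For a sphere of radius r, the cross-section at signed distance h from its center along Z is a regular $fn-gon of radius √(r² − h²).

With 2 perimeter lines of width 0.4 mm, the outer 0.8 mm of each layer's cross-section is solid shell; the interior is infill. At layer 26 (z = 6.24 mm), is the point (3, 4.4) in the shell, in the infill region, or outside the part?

At z = 6.24 mm: the 15.5×17 cube contributes its full rectangle; the sphere at (14.5, -2.5): section is a regular 12-gon, circumradius = √(r²−h²) = √(8.5²−6.24²) = 5.772; After the difference (first − rest): starting from the 15.5×17 cube, the r=8.5 sphere at (14.5, -2.5) partially overlaps it — only the 14.53 mm² overlap (of its 99.94 mm²) is removed, clipping the outline — 1 connected region. Overall, the cross-section is a single solid region. The nearest boundary edge runs (0.00, 0.00)→(0.00, 17.00); distance from the point to it = 3.00 mm. The point is inside the cross-section and 3.00 mm from the nearest boundary — more than the 0.8 mm shell width (2 × 0.4), so it's in the infill interior.

infill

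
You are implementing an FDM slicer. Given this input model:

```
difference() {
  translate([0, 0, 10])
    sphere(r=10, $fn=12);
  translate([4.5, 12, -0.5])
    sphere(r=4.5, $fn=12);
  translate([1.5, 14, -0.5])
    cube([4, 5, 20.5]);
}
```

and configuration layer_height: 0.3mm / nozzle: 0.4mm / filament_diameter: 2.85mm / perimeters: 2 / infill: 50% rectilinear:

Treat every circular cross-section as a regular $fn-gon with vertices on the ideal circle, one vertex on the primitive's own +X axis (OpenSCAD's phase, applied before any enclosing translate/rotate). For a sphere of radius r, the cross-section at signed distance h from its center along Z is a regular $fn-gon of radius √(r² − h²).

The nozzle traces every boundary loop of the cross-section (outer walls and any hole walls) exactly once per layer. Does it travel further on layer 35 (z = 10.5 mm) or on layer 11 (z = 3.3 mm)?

layer 35 (z = 10.5 mm)

Layer 35 (z = 10.5): the sphere: section is a regular 12-gon, circumradius = √(r²−h²) = √(10²−0.5²) = 9.987 (perimeter = 2·12·9.987·sin(180°/12) = 62.04 mm); the sphere at (4.5, 12) is not intersected at this z (|z−center|=11.000 > r=4.5); the cube at (1.5, 14) is present — its section is the full 4×5 rectangle (perimeter 18.00 mm); Subtracting the remaining from the first: starting from the r=10 sphere, the 4×5 cube at (1.5, 14) misses the remaining region (no effect) — boundary = 62.04 mm. So its perimeter = 62.04 mm. Layer 11 (z = 3.3): the sphere: section is a regular 12-gon, circumradius = √(r²−h²) = √(10²−6.7²) = 7.424 (perimeter = 2·12·7.424·sin(180°/12) = 46.11 mm); the r=4.5 sphere at (4.5, 12) contributes a regular 12-gon of circumradius √(4.5²−3.8²) = 2.410 (perimeter = 2·12·2.410·sin(180°/12) = 14.97 mm); the 4×5 cube at (1.5, 14) contributes its full rectangle (perimeter 18.00 mm); Subtracting the remaining from the first: starting from the r=10 sphere, the r=4.5 sphere at (4.5, 12) misses the remaining region (no effect); the 4×5 cube at (1.5, 14) misses the remaining region (no effect) — boundary = 46.11 mm. So its perimeter = 46.11 mm. Layer 35 is larger (62.04 vs 46.11 mm).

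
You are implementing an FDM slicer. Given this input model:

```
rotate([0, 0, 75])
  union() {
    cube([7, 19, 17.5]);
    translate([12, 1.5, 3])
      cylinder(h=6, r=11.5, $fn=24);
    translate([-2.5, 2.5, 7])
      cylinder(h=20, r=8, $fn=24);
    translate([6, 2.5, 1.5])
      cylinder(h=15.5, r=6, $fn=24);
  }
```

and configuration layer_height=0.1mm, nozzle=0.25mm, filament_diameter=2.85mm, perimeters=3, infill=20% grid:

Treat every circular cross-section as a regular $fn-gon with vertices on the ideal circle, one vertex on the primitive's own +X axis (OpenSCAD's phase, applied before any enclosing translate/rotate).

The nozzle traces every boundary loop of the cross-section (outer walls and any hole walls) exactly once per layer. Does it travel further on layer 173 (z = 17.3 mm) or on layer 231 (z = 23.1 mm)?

Layer 173 (z = 17.3): the cube is present — its section is the full 7×19 rectangle (perimeter 52.00 mm); the cylinder at (12, 1.5) is not intersected at this z (z outside [3, 9]); the cylinder at (-2.5, 2.5): section is a regular 24-gon, circumradius r=8 (perimeter = 2·24·8.000·sin(180°/24) = 50.12 mm); the cylinder at (6, 2.5) does not reach this height (z outside [1.5, 17]); Combining (union): the regions partially overlap (shared area 43.44 mm²), so the edge portions inside another operand are dropped and the merged outline is re-measured after clipping — boundary = 74.49 mm; (rotated 75° about Z; rotation is an isometry so areas/perimeters/island counts are preserved). So its perimeter = 74.49 mm. Layer 231 (z = 23.1): the cube is absent (z outside [0, 17.5]); the cylinder at (12, 1.5) is not intersected at this z (z outside [3, 9]); the cylinder at (-2.5, 2.5): section is a regular 24-gon, circumradius r=8 (perimeter = 2·24·8.000·sin(180°/24) = 50.12 mm); the cylinder at (6, 2.5) is not intersected at this z (z outside [1.5, 17]); Taking the union: only the r=8 cylinder at (-2.5, 2.5) is present, so the union is just that shape — boundary = 50.12 mm; (rotated 75° about Z; rotation is an isometry so areas/perimeters/island counts are preserved). So its perimeter = 50.12 mm. Layer 173 is larger (74.49 vs 50.12 mm).

layer 173 (z = 17.3 mm)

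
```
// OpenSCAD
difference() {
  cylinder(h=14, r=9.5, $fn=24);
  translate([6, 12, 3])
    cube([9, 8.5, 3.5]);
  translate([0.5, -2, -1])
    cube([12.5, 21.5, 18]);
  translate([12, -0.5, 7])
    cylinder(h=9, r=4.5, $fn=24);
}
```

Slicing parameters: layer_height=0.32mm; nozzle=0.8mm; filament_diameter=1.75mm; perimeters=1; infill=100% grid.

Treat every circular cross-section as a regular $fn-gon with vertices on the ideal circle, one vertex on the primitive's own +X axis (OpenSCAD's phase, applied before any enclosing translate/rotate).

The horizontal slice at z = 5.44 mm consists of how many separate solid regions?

1

At z = 5.44 mm: the cylinder: section is a regular 24-gon, circumradius r=9.5; the cube at (6, 12) is present — its section is the full 9×8.5 rectangle; the cube at (0.5, -2) (footprint 12.5×21.5) is included at this height; the cylinder at (12, -0.5) is not intersected at this z (z outside [7, 16]); Taking the first minus the rest: starting from the r=9.5 cylinder, the 9×8.5 cube at (6, 12) misses the remaining region (no effect); the 12.5×21.5 cube at (0.5, -2) partially overlaps it — only the 83.08 mm² overlap (of its 268.75 mm²) is removed, clipping the outline — 1 connected region. The result has 1 disconnected region.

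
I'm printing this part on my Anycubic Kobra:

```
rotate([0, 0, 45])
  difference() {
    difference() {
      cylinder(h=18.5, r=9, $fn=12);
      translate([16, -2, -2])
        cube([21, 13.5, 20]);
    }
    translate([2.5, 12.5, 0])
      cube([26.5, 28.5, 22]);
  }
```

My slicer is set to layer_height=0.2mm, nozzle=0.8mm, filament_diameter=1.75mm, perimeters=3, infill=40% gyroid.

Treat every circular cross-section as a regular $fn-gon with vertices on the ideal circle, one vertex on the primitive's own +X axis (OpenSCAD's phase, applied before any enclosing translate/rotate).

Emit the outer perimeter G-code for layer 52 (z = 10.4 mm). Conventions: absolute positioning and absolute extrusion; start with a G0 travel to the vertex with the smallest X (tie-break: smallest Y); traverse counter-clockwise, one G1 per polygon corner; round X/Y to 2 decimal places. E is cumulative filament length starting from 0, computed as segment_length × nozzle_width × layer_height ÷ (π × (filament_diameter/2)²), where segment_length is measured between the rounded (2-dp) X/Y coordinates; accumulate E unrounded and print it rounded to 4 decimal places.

At z = 10.4 mm: the r=9 cylinder gives a regular 12-gon of circumradius 9 (constant along its height); the 21×13.5 cube at (16, -2) contributes its full rectangle; After the difference (first − rest): starting from the r=9 cylinder, the 21×13.5 cube at (16, -2) misses the remaining region (no effect) — 1 connected region; the cube at (2.5, 12.5) is present — its section is the full 26.5×28.5 rectangle; After the difference (first − rest): starting from the result so far, the 26.5×28.5 cube at (2.5, 12.5) misses the remaining region (no effect) — 1 connected region; (whole slice rotated 45° about Z — lengths, areas and connectivity unchanged). The outline is a single polygon with 12 vertices. Extrusion per mm of travel: 0.8 × 0.2 / (π × 0.875²) = 0.066520. Accumulating E over each segment gives final E = 3.7172.

G0 X-8.69 Y-2.33 Z10.40
G1 X-6.36 Y-6.36 E0.3097
G1 X-2.33 Y-8.69 E0.6193
G1 X2.33 Y-8.69 E0.9293
G1 X6.36 Y-6.36 E1.2390
G1 X8.69 Y-2.33 E1.5486
G1 X8.69 Y2.33 E1.8586
G1 X6.36 Y6.36 E2.1683
G1 X2.33 Y8.69 E2.4779
G1 X-2.33 Y8.69 E2.7879
G1 X-6.36 Y6.36 E3.0976
G1 X-8.69 Y2.33 E3.4072
G1 X-8.69 Y-2.33 E3.7172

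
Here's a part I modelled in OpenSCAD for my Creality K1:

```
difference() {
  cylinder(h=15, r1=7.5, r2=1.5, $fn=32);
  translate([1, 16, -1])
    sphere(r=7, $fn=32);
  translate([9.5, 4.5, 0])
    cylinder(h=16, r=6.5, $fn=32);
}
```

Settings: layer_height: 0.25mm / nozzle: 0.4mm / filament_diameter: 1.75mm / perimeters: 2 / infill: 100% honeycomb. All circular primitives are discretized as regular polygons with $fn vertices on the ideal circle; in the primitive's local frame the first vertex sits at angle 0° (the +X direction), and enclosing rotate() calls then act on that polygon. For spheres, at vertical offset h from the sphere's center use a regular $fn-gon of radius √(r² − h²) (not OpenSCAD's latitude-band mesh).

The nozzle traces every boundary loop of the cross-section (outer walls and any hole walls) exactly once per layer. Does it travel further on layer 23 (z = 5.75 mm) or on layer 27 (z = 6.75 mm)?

layer 23 (z = 5.75 mm)

Layer 23 (z = 5.75): the cone (r1=7.5→r2=1.5) has section circumradius 5.200 here — a regular 32-gon (perimeter = 2·32·5.200·sin(180°/32) = 32.62 mm); the sphere at (1, 16): section is a regular 32-gon, circumradius = √(r²−h²) = √(7²−6.75²) = 1.854 (perimeter = 2·32·1.854·sin(180°/32) = 11.63 mm); the cylinder at (9.5, 4.5): section is a regular 32-gon, circumradius r=6.5 (perimeter = 2·32·6.500·sin(180°/32) = 40.78 mm); Subtracting the remaining from the first: starting from the cone, the r=7 sphere at (1, 16) misses the remaining region (no effect); the r=6.5 cylinder at (9.5, 4.5) partially overlaps it — only the 3.89 mm² overlap (of its 131.88 mm²) is removed, clipping the outline — boundary = 32.54 mm. So its perimeter = 32.54 mm. Layer 27 (z = 6.75): the cone: at t=0.450 of its height the radius interpolates to r₁+(r₂−r₁)t = 4.800, giving a regular 32-gon of that circumradius (perimeter = 2·32·4.800·sin(180°/32) = 30.11 mm); the sphere at (1, 16) does not reach this height (|z−center|=7.750 > r=7); the cylinder at (9.5, 4.5): section is a regular 32-gon, circumradius r=6.5 (perimeter = 2·32·6.500·sin(180°/32) = 40.78 mm); Taking the first minus the rest: starting from the cone, the r=6.5 cylinder at (9.5, 4.5) partially overlaps it — only the 2.02 mm² overlap (of its 131.88 mm²) is removed, clipping the outline — boundary = 30.05 mm. So its perimeter = 30.05 mm. Layer 23 is larger (32.54 vs 30.05 mm).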